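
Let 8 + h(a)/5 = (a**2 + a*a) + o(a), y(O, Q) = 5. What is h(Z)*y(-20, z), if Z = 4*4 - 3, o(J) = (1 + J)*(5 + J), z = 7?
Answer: 14550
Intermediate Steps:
Z = 13 (Z = 16 - 3 = 13)
h(a) = -15 + 15*a**2 + 30*a (h(a) = -40 + 5*((a**2 + a*a) + (5 + a**2 + 6*a)) = -40 + 5*((a**2 + a**2) + (5 + a**2 + 6*a)) = -40 + 5*(2*a**2 + (5 + a**2 + 6*a)) = -40 + 5*(5 + 3*a**2 + 6*a) = -40 + (25 + 15*a**2 + 30*a) = -15 + 15*a**2 + 30*a)
h(Z)*y(-20, z) = (-15 + 15*13**2 + 30*13)*5 = (-15 + 15*169 + 390)*5 = (-15 + 2535 + 390)*5 = 2910*5 = 14550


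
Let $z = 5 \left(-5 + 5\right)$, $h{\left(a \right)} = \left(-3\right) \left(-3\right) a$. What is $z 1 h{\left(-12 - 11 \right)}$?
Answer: $0$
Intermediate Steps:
$h{\left(a \right)} = 9 a$
$z = 0$ ($z = 5 \cdot 0 = 0$)
$z 1 h{\left(-12 - 11 \right)} = 0 \cdot 1 \cdot 9 \left(-12 - 11\right) = 0 \cdot 9 \left(-12 - 11\right) = 0 \cdot 9 \left(-23\right) = 0 \left(-207\right) = 0$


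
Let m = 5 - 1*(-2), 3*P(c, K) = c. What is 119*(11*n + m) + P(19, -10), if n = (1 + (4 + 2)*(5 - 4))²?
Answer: 194941/3 ≈ 64980.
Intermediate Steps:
P(c, K) = c/3
n = 49 (n = (1 + 6*1)² = (1 + 6)² = 7² = 49)
m = 7 (m = 5 + 2 = 7)
119*(11*n + m) + P(19, -10) = 119*(11*49 + 7) + (⅓)*19 = 119*(539 + 7) + 19/3 = 119*546 + 19/3 = 64974 + 19/3 = 194941/3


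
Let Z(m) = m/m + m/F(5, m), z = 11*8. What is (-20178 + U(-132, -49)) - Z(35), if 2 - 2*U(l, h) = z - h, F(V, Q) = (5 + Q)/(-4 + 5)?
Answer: -161979/8 ≈ -20247.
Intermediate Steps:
F(V, Q) = 5 + Q (F(V, Q) = (5 + Q)/1 = (5 + Q)*1 = 5 + Q)
z = 88
U(l, h) = -43 + h/2 (U(l, h) = 1 - (88 - h)/2 = 1 + (-44 + h/2) = -43 + h/2)
Z(m) = 1 + m/(5 + m) (Z(m) = m/m + m/(5 + m) = 1 + m/(5 + m))
(-20178 + U(-132, -49)) - Z(35) = (-20178 + (-43 + (½)*(-49))) - (5 + 2*35)/(5 + 35) = (-20178 + (-43 - 49/2)) - (5 + 70)/40 = (-20178 - 135/2) - 75/40 = -40491/2 - 1*15/8 = -40491/2 - 15/8 = -161979/8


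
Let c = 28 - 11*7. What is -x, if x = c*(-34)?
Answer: -1666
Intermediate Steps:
c = -49 (c = 28 - 77 = -49)
x = 1666 (x = -49*(-34) = 1666)
-x = -1*1666 = -1666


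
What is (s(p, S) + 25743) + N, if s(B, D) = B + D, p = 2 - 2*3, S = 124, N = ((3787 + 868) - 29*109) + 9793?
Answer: 37150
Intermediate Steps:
N = 11287 (N = (4655 - 3161) + 9793 = 1494 + 9793 = 11287)
p = -4 (p = 2 - 6 = -4)
(s(p, S) + 25743) + N = ((-4 + 124) + 25743) + 11287 = (120 + 25743) + 11287 = 25863 + 11287 = 37150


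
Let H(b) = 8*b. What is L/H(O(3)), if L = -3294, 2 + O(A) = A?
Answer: -1647/4 ≈ -411.75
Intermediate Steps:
O(A) = -2 + A
L/H(O(3)) = -3294*1/(8*(-2 + 3)) = -3294/(8*1) = -3294/8 = -3294*1/8 = -1647/4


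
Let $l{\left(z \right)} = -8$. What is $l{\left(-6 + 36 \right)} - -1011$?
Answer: $1003$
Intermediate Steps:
$l{\left(-6 + 36 \right)} - -1011 = -8 - -1011 = -8 + 1011 = 1003$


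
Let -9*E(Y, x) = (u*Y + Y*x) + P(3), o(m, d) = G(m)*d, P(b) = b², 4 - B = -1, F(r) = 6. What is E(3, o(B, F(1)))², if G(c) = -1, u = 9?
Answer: 4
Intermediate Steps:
B = 5 (B = 4 - 1*(-1) = 4 + 1 = 5)
o(m, d) = -d
E(Y, x) = -1 - Y - Y*x/9 (E(Y, x) = -((9*Y + Y*x) + 3²)/9 = -((9*Y + Y*x) + 9)/9 = -(9 + 9*Y + Y*x)/9 = -1 - Y - Y*x/9)
E(3, o(B, F(1)))² = (-1 - 1*3 - ⅑*3*(-1*6))² = (-1 - 3 - ⅑*3*(-6))² = (-1 - 3 + 2)² = (-2)² = 4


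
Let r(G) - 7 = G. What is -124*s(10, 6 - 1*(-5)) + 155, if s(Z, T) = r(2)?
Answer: -961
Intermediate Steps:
r(G) = 7 + G
s(Z, T) = 9 (s(Z, T) = 7 + 2 = 9)
-124*s(10, 6 - 1*(-5)) + 155 = -124*9 + 155 = -1116 + 155 = -961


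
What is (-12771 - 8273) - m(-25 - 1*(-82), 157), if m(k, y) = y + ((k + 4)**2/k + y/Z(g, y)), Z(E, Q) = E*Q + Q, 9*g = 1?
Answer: -12122293/570 ≈ -21267.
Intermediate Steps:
g = 1/9 (g = (1/9)*1 = 1/9 ≈ 0.11111)
Z(E, Q) = Q + E*Q
m(k, y) = 9/10 + y + (4 + k)**2/k (m(k, y) = y + ((k + 4)**2/k + y/((y*(1 + 1/9)))) = y + ((4 + k)**2/k + y/((y*(10/9)))) = y + ((4 + k)**2/k + y/((10*y/9))) = y + ((4 + k)**2/k + y*(9/(10*y))) = y + ((4 + k)**2/k + 9/10) = y + (9/10 + (4 + k)**2/k) = 9/10 + y + (4 + k)**2/k)
(-12771 - 8273) - m(-25 - 1*(-82), 157) = (-12771 - 8273) - (9/10 + 157 + (4 + (-25 - 1*(-82)))**2/(-25 - 1*(-82))) = -21044 - (9/10 + 157 + (4 + (-25 + 82))**2/(-25 + 82)) = -21044 - (9/10 + 157 + (4 + 57)**2/57) = -21044 - (9/10 + 157 + (1/57)*61**2) = -21044 - (9/10 + 157 + (1/57)*3721) = -21044 - (9/10 + 157 + 3721/57) = -21044 - 1*127213/570 = -21044 - 127213/570 = -12122293/570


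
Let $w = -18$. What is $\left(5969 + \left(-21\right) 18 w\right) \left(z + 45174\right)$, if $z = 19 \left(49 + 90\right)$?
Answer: $610740995$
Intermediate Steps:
$z = 2641$ ($z = 19 \cdot 139 = 2641$)
$\left(5969 + \left(-21\right) 18 w\right) \left(z + 45174\right) = \left(5969 + \left(-21\right) 18 \left(-18\right)\right) \left(2641 + 45174\right) = \left(5969 - -6804\right) 47815 = \left(5969 + 6804\right) 47815 = 12773 \cdot 47815 = 610740995$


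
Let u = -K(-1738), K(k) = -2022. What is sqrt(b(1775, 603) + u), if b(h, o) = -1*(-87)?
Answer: sqrt(2109) ≈ 45.924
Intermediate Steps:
b(h, o) = 87
u = 2022 (u = -1*(-2022) = 2022)
sqrt(b(1775, 603) + u) = sqrt(87 + 2022) = sqrt(2109)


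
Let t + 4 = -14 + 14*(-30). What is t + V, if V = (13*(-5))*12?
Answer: -1218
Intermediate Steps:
V = -780 (V = -65*12 = -780)
t = -438 (t = -4 + (-14 + 14*(-30)) = -4 + (-14 - 420) = -4 - 434 = -438)
t + V = -438 - 780 = -1218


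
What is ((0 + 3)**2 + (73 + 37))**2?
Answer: 14161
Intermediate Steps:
((0 + 3)**2 + (73 + 37))**2 = (3**2 + 110)**2 = (9 + 110)**2 = 119**2 = 14161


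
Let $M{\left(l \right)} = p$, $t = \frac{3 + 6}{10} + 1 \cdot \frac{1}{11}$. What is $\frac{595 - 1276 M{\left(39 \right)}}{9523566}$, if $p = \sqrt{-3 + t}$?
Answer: $\frac{595}{9523566} - \frac{29 i \sqrt{24310}}{23808915} \approx 6.2477 \cdot 10^{-5} - 0.00018991 i$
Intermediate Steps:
$t = \frac{109}{110}$ ($t = 9 \cdot \frac{1}{10} + 1 \cdot \frac{1}{11} = \frac{9}{10} + \frac{1}{11} = \frac{109}{110} \approx 0.99091$)
$p = \frac{i \sqrt{24310}}{110}$ ($p = \sqrt{-3 + \frac{109}{110}} = \sqrt{- \frac{221}{110}} = \frac{i \sqrt{24310}}{110} \approx 1.4174 i$)
$M{\left(l \right)} = \frac{i \sqrt{24310}}{110}$
$\frac{595 - 1276 M{\left(39 \right)}}{9523566} = \frac{595 - 1276 \frac{i \sqrt{24310}}{110}}{9523566} = \left(595 - \frac{58 i \sqrt{24310}}{5}\right) \frac{1}{9523566} = \frac{595}{9523566} - \frac{29 i \sqrt{24310}}{23808915}$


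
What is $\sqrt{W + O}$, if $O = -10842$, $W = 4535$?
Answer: $i \sqrt{6307} \approx 79.417 i$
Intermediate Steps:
$\sqrt{W + O} = \sqrt{4535 - 10842} = \sqrt{-6307} = i \sqrt{6307}$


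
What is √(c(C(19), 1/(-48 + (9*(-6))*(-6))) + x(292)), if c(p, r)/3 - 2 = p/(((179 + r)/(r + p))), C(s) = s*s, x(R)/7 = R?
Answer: √10334889713005/49405 ≈ 65.070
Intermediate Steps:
x(R) = 7*R
C(s) = s²
c(p, r) = 6 + 3*p*(p + r)/(179 + r) (c(p, r) = 6 + 3*(p/(((179 + r)/(r + p)))) = 6 + 3*(p/(((179 + r)/(p + r)))) = 6 + 3*(p*((p + r)/(179 + r))) = 6 + 3*(p*(p + r)/(179 + r)) = 6 + 3*p*(p + r)/(179 + r))
√(c(C(19), 1/(-48 + (9*(-6))*(-6))) + x(292)) = √(3*(358 + (19²)² + 2/(-48 + (9*(-6))*(-6)) + 19²/(-48 + (9*(-6))*(-6)))/(179 + 1/(-48 + (9*(-6))*(-6))) + 7*292) = √(3*(358 + 361² + 2/(-48 - 54*(-6)) + 361/(-48 - 54*(-6)))/(179 + 1/(-48 - 54*(-6))) + 2044) = √(3*(358 + 130321 + 2/(-48 + 324) + 361/(-48 + 324))/(179 + 1/(-48 + 324)) + 2044) = √(3*(358 + 130321 + 2/276 + 361/276)/(179 + 1/276) + 2044) = √(3*(358 + 130321 + 2*(1/276) + 361*(1/276))/(179 + 1/276) + 2044) = √(3*(358 + 130321 + 1/138 + 361/276)/(49405/276) + 2044) = √(3*(276/49405)*(12022589/92) + 2044) = √(108203301/49405 + 2044) = √(209187121/49405) = √10334889713005/49405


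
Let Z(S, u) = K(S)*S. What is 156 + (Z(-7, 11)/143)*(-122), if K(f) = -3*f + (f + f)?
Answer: 28286/143 ≈ 197.80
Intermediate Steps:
K(f) = -f (K(f) = -3*f + 2*f = -f)
Z(S, u) = -S² (Z(S, u) = (-S)*S = -S²)
156 + (Z(-7, 11)/143)*(-122) = 156 + (-1*(-7)²/143)*(-122) = 156 + (-1*49*(1/143))*(-122) = 156 - 49*1/143*(-122) = 156 - 49/143*(-122) = 156 + 5978/143 = 28286/143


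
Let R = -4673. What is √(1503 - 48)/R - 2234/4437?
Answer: -2234/4437 - √1455/4673 ≈ -0.51166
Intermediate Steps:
√(1503 - 48)/R - 2234/4437 = √(1503 - 48)/(-4673) - 2234/4437 = √1455*(-1/4673) - 2234*1/4437 = -√1455/4673 - 2234/4437 = -2234/4437 - √1455/4673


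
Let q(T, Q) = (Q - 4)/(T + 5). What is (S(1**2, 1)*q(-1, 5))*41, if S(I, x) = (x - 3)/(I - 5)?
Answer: 41/8 ≈ 5.1250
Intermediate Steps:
q(T, Q) = (-4 + Q)/(5 + T)
S(I, x) = (-3 + x)/(-5 + I)
(S(1**2, 1)*q(-1, 5))*41 = (((-3 + 1)/(-5 + 1**2))*((-4 + 5)/(5 - 1)))*41 = ((-2/(-5 + 1))*(1/4))*41 = ((-2/(-4))*((1/4)*1))*41 = (-1/4*(-2)*(1/4))*41 = ((1/2)*(1/4))*41 = (1/8)*41 = 41/8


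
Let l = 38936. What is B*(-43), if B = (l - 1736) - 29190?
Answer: -344430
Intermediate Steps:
B = 8010 (B = (38936 - 1736) - 29190 = 37200 - 29190 = 8010)
B*(-43) = 8010*(-43) = -344430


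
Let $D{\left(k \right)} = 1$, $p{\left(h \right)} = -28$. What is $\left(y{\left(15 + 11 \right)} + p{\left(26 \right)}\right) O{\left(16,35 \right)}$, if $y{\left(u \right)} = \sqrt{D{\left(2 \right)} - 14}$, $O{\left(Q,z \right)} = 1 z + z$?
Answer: $-1960 + 70 i \sqrt{13} \approx -1960.0 + 252.39 i$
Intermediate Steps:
$O{\left(Q,z \right)} = 2 z$ ($O{\left(Q,z \right)} = z + z = 2 z$)
$y{\left(u \right)} = i \sqrt{13}$ ($y{\left(u \right)} = \sqrt{1 - 14} = \sqrt{-13} = i \sqrt{13}$)
$\left(y{\left(15 + 11 \right)} + p{\left(26 \right)}\right) O{\left(16,35 \right)} = \left(i \sqrt{13} - 28\right) 2 \cdot 35 = \left(-28 + i \sqrt{13}\right) 70 = -1960 + 70 i \sqrt{13}$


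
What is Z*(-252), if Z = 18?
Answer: -4536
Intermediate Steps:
Z*(-252) = 18*(-252) = -4536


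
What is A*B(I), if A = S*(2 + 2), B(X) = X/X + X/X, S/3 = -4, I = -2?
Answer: -96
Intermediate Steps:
S = -12 (S = 3*(-4) = -12)
B(X) = 2 (B(X) = 1 + 1 = 2)
A = -48 (A = -12*(2 + 2) = -12*4 = -48)
A*B(I) = -48*2 = -96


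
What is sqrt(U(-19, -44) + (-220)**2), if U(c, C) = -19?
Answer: sqrt(48381) ≈ 219.96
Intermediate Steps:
sqrt(U(-19, -44) + (-220)**2) = sqrt(-19 + (-220)**2) = sqrt(-19 + 48400) = sqrt(48381)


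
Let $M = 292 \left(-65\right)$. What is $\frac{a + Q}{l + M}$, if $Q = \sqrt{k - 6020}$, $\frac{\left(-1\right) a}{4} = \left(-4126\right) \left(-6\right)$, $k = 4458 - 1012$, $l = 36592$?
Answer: $- \frac{24756}{4403} + \frac{3 i \sqrt{286}}{17612} \approx -5.6225 + 0.0028807 i$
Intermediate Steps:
$M = -18980$
$k = 3446$ ($k = 4458 - 1012 = 3446$)
$a = -99024$ ($a = - 4 \left(\left(-4126\right) \left(-6\right)\right) = \left(-4\right) 24756 = -99024$)
$Q = 3 i \sqrt{286}$ ($Q = \sqrt{3446 - 6020} = \sqrt{-2574} = 3 i \sqrt{286} \approx 50.735 i$)
$\frac{a + Q}{l + M} = \frac{-99024 + 3 i \sqrt{286}}{36592 - 18980} = \frac{-99024 + 3 i \sqrt{286}}{17612} = \left(-99024 + 3 i \sqrt{286}\right) \frac{1}{17612} = - \frac{24756}{4403} + \frac{3 i \sqrt{286}}{17612}$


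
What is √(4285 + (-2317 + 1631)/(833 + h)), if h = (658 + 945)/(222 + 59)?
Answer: √1214066750114/16834 ≈ 65.454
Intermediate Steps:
h = 1603/281 ≈ 5.7046
√(4285 + (-2317 + 1631)/(833 + h)) = √(4285 + (-2317 + 1631)/(833 + 1603/281)) = √(4285 - 686/235676/281) = √(4285 - 686*281/235676) = √(4285 - 13769/16834) = √(72119921/16834) = √1214066750114/16834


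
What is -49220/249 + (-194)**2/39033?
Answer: -637277632/3239739 ≈ -196.71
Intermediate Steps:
-49220/249 + (-194)**2/39033 = -49220*1/249 + 37636*(1/39033) = -49220/249 + 37636/39033 = -637277632/3239739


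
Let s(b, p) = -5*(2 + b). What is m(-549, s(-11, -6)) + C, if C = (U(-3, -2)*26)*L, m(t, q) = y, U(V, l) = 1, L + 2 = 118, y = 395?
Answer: 3411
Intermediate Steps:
L = 116 (L = -2 + 118 = 116)
s(b, p) = -10 - 5*b
m(t, q) = 395
C = 3016 (C = (1*26)*116 = 26*116 = 3016)
m(-549, s(-11, -6)) + C = 395 + 3016 = 3411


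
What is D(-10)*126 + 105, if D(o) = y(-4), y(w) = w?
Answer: -399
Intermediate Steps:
D(o) = -4
D(-10)*126 + 105 = -4*126 + 105 = -504 + 105 = -399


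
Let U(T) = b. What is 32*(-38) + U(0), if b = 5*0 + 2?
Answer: -1214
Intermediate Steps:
b = 2 (b = 0 + 2 = 2)
U(T) = 2
32*(-38) + U(0) = 32*(-38) + 2 = -1216 + 2 = -1214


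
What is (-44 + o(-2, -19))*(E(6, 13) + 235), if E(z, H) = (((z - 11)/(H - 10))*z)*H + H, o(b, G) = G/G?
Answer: -5074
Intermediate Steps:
o(b, G) = 1
E(z, H) = H + H*z*(-11 + z)/(-10 + H) (E(z, H) = (((-11 + z)/(-10 + H))*z)*H + H = (z*(-11 + z)/(-10 + H))*H + H = H*z*(-11 + z)/(-10 + H) + H = H + H*z*(-11 + z)/(-10 + H))
(-44 + o(-2, -19))*(E(6, 13) + 235) = (-44 + 1)*(13*(-10 + 13 + 6**2 - 11*6)/(-10 + 13) + 235) = -43*(13*(-10 + 13 + 36 - 66)/3 + 235) = -43*(13*(1/3)*(-27) + 235) = -43*(-117 + 235) = -43*118 = -5074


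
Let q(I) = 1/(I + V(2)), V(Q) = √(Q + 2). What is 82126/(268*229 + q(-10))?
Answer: 657008/490975 ≈ 1.3382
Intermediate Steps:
V(Q) = √(2 + Q)
q(I) = 1/(2 + I) (q(I) = 1/(I + √(2 + 2)) = 1/(I + √4) = 1/(I + 2) = 1/(2 + I))
82126/(268*229 + q(-10)) = 82126/(268*229 + 1/(2 - 10)) = 82126/(61372 + 1/(-8)) = 82126/(61372 - ⅛) = 82126/(490975/8) = 82126*(8/490975) = 657008/490975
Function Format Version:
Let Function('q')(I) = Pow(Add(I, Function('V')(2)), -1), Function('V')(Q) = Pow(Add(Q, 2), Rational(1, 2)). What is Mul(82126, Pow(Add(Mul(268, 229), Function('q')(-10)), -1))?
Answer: Rational(657008, 490975) ≈ 1.3382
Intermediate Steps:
Function('V')(Q) = Pow(Add(2, Q), Rational(1, 2))
Function('q')(I) = Pow(Add(2, I), -1) (Function('q')(I) = Pow(Add(I, Pow(Add(2, 2), Rational(1, 2))), -1) = Pow(Add(I, Pow(4, Rational(1, 2))), -1) = Pow(Add(I, 2), -1) = Pow(Add(2, I), -1))
Mul(82126, Pow(Add(Mul(268, 229), Function('q')(-10)), -1)) = Mul(82126, Pow(Add(Mul(268, 229), Pow(Add(2, -10), -1)), -1)) = Mul(82126, Pow(Add(61372, Pow(-8, -1)), -1)) = Mul(82126, Pow(Add(61372, Rational(-1, 8)), -1)) = Mul(82126, Pow(Rational(490975, 8), -1)) = Mul(82126, Rational(8, 490975)) = Rational(657008, 490975)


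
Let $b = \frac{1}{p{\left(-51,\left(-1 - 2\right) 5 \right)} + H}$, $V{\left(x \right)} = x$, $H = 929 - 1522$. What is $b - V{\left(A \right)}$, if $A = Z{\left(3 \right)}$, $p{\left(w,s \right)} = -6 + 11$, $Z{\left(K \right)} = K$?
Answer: $- \frac{1765}{588} \approx -3.0017$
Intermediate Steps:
$p{\left(w,s \right)} = 5$
$H = -593$ ($H = 929 - 1522 = -593$)
$A = 3$
$b = - \frac{1}{588}$ ($b = \frac{1}{5 - 593} = \frac{1}{-588} = - \frac{1}{588} \approx -0.0017007$)
$b - V{\left(A \right)} = - \frac{1}{588} - 3 = - \frac{1765}{588}$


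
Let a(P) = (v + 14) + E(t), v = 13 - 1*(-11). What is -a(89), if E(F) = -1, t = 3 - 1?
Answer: -37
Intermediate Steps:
t = 2
v = 24 (v = 13 + 11 = 24)
a(P) = 37 (a(P) = (24 + 14) - 1 = 38 - 1 = 37)
-a(89) = -1*37 = -37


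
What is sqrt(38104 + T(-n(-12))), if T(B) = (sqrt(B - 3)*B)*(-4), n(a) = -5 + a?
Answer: 2*sqrt(9526 - 17*sqrt(14)) ≈ 194.55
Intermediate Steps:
T(B) = -4*B*sqrt(-3 + B) (T(B) = (sqrt(-3 + B)*B)*(-4) = (B*sqrt(-3 + B))*(-4) = -4*B*sqrt(-3 + B))
sqrt(38104 + T(-n(-12))) = sqrt(38104 - 4*(-(-5 - 12))*sqrt(-3 - (-5 - 12))) = sqrt(38104 - 4*(-1*(-17))*sqrt(-3 - 1*(-17))) = sqrt(38104 - 4*17*sqrt(-3 + 17)) = sqrt(38104 - 4*17*sqrt(14)) = sqrt(38104 - 68*sqrt(14))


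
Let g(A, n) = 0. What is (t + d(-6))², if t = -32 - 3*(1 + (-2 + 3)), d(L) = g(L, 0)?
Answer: 1444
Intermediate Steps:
d(L) = 0
t = -38 (t = -32 - 3*(1 + 1) = -32 - 3*2 = -32 - 6 = -38)
(t + d(-6))² = (-38 + 0)² = (-38)² = 1444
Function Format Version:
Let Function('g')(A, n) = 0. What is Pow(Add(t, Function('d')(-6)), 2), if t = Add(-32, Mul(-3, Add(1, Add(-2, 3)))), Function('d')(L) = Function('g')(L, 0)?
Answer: 1444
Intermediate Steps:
Function('d')(L) = 0
t = -38 (t = Add(-32, Mul(-3, Add(1, 1))) = Add(-32, Mul(-3, 2)) = Add(-32, -6) = -38)
Pow(Add(t, Function('d')(-6)), 2) = Pow(Add(-38, 0), 2) = Pow(-38, 2) = 1444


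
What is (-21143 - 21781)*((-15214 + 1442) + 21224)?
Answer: -319869648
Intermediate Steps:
(-21143 - 21781)*((-15214 + 1442) + 21224) = -42924*(-13772 + 21224) = -42924*7452 = -319869648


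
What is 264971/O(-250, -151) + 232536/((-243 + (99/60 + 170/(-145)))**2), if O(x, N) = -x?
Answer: 5262293567077499/4946519892250 ≈ 1063.8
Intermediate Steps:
264971/O(-250, -151) + 232536/((-243 + (99/60 + 170/(-145)))**2) = 264971/((-1*(-250))) + 232536/((-243 + (99/60 + 170/(-145)))**2) = 264971/250 + 232536/((-243 + (99*(1/60) + 170*(-1/145)))**2) = 264971*(1/250) + 232536/((-243 + (33/20 - 34/29))**2) = 264971/250 + 232536/((-243 + 277/580)**2) = 264971/250 + 232536/((-140663/580)**2) = 264971/250 + 232536/(19786079569/336400) = 264971/250 + 232536*(336400/19786079569) = 264971/250 + 78225110400/19786079569 = 5262293567077499/4946519892250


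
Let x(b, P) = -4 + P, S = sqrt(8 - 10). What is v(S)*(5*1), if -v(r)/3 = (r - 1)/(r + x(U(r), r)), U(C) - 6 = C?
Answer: -5 + 5*I*sqrt(2)/4 ≈ -5.0 + 1.7678*I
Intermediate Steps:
U(C) = 6 + C
S = I*sqrt(2) (S = sqrt(-2) = I*sqrt(2) ≈ 1.4142*I)
v(r) = -3*(-1 + r)/(-4 + 2*r) (v(r) = -3*(r - 1)/(r + (-4 + r)) = -3*(-1 + r)/(-4 + 2*r))
v(S)*(5*1) = (3*(1 - I*sqrt(2))/(2*(-2 + I*sqrt(2))))*(5*1) = (3*(1 - I*sqrt(2))/(2*(-2 + I*sqrt(2))))*5 = 15*(1 - I*sqrt(2))/(2*(-2 + I*sqrt(2)))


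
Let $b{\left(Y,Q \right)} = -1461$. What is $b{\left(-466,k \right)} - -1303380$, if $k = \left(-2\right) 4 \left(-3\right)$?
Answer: $1301919$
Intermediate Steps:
$k = 24$ ($k = \left(-8\right) \left(-3\right) = 24$)
$b{\left(-466,k \right)} - -1303380 = -1461 - -1303380 = -1461 + 1303380 = 1301919$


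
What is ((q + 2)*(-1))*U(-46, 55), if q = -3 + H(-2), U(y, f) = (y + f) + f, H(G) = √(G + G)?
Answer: 64 - 128*I ≈ 64.0 - 128.0*I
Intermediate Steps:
H(G) = √2*√G (H(G) = √(2*G) = √2*√G)
U(y, f) = y + 2*f (U(y, f) = (f + y) + f = y + 2*f)
q = -3 + 2*I (q = -3 + √2*√(-2) = -3 + √2*(I*√2) = -3 + 2*I ≈ -3.0 + 2.0*I)
((q + 2)*(-1))*U(-46, 55) = (((-3 + 2*I) + 2)*(-1))*(-46 + 2*55) = ((-1 + 2*I)*(-1))*(-46 + 110) = (1 - 2*I)*64 = 64 - 128*I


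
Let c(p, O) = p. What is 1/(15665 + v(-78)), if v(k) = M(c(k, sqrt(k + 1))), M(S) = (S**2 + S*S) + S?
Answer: 1/27755 ≈ 3.6030e-5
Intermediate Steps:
M(S) = S + 2*S**2 (M(S) = (S**2 + S**2) + S = 2*S**2 + S = S + 2*S**2)
v(k) = k*(1 + 2*k)
1/(15665 + v(-78)) = 1/(15665 - 78*(1 + 2*(-78))) = 1/(15665 - 78*(1 - 156)) = 1/(15665 - 78*(-155)) = 1/(15665 + 12090) = 1/27755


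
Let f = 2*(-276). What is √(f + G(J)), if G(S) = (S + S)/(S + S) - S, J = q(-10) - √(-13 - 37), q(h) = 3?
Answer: √(-554 + 5*I*√2) ≈ 0.1502 + 23.538*I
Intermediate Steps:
J = 3 - 5*I*√2 (J = 3 - √(-13 - 37) = 3 - √(-50) = 3 - 5*I*√2 ≈ 3.0 - 7.0711*I)
G(S) = 1 - S (G(S) = (2*S)/((2*S)) - S = (2*S)*(1/(2*S)) - S = 1 - S)
f = -552
√(f + G(J)) = √(-552 + (1 - (3 - 5*I*√2))) = √(-552 + (1 + (-3 + 5*I*√2))) = √(-552 + (-2 + 5*I*√2)) = √(-554 + 5*I*√2)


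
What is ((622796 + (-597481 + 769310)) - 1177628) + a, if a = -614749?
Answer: -997752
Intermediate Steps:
((622796 + (-597481 + 769310)) - 1177628) + a = ((622796 + (-597481 + 769310)) - 1177628) - 614749 = ((622796 + 171829) - 1177628) - 614749 = (794625 - 1177628) - 614749 = -383003 - 614749 = -997752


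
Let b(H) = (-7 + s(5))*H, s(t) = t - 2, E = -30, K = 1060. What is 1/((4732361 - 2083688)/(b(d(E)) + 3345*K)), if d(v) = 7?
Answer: 3545672/2648673 ≈ 1.3387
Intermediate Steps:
s(t) = -2 + t
b(H) = -4*H (b(H) = (-7 + (-2 + 5))*H = (-7 + 3)*H = -4*H)
1/((4732361 - 2083688)/(b(d(E)) + 3345*K)) = 1/((4732361 - 2083688)/(-4*7 + 3345*1060)) = 1/(2648673/(-28 + 3545700)) = 1/(2648673/3545672) = 3545672/2648673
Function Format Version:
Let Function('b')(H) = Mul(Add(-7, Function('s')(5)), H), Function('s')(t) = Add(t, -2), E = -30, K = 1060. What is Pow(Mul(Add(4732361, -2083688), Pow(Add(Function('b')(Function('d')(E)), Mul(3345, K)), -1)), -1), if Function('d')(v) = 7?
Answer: Rational(3545672, 2648673) ≈ 1.3387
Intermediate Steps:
Function('s')(t) = Add(-2, t)
Function('b')(H) = Mul(-4, H) (Function('b')(H) = Mul(Add(-7, Add(-2, 5)), H) = Mul(Add(-7, 3), H) = Mul(-4, H))
Pow(Mul(Add(4732361, -2083688), Pow(Add(Function('b')(Function('d')(E)), Mul(3345, K)), -1)), -1) = Pow(Mul(Add(4732361, -2083688), Pow(Add(Mul(-4, 7), Mul(3345, 1060)), -1)), -1) = Pow(Mul(2648673, Pow(Add(-28, 3545700), -1)), -1) = Pow(Mul(2648673, Pow(3545672, -1)), -1) = Pow(Mul(2648673, Rational(1, 3545672)), -1) = Pow(Rational(2648673, 3545672), -1) = Rational(3545672, 2648673)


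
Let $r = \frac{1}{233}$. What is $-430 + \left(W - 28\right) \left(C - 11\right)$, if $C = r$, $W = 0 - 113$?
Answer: $\frac{261052}{233} \approx 1120.4$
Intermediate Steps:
$W = -113$
$r = \frac{1}{233} \approx 0.0042918$
$C = \frac{1}{233} \approx 0.0042918$
$-430 + \left(W - 28\right) \left(C - 11\right) = -430 + \left(-113 - 28\right) \left(\frac{1}{233} - 11\right) = -430 - 141 \left(\frac{1}{233} - 11\right) = -430 - - \frac{361242}{233} = -430 + \frac{361242}{233} = \frac{261052}{233}$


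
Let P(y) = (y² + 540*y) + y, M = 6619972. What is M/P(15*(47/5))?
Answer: 3309986/48081 ≈ 68.842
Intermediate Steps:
P(y) = y² + 541*y
M/P(15*(47/5)) = 6619972/(((15*(47/5))*(541 + 15*(47/5)))) = 6619972/((141*(541 + 141))) = 6619972/((141*682)) = 6619972/96162 = 6619972*(1/96162) = 3309986/48081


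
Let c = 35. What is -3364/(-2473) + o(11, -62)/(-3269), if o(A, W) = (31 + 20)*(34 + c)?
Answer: 2294429/8084237 ≈ 0.28382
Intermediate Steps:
o(A, W) = 3519 (o(A, W) = (31 + 20)*(34 + 35) = 51*69 = 3519)
-3364/(-2473) + o(11, -62)/(-3269) = -3364/(-2473) + 3519/(-3269) = -3364*(-1/2473) + 3519*(-1/3269) = 3364/2473 - 3519/3269 = 2294429/8084237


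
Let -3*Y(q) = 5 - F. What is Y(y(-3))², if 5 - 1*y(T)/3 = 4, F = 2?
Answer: 1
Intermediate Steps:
y(T) = 3 (y(T) = 15 - 3*4 = 15 - 12 = 3)
Y(q) = -1 (Y(q) = -(5 - 1*2)/3 = -(5 - 2)/3 = -⅓*3 = -1)
Y(y(-3))² = (-1)² = 1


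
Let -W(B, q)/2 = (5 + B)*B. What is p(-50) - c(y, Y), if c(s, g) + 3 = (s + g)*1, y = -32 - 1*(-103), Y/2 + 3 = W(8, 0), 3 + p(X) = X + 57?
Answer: 358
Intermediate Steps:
p(X) = 54 + X (p(X) = -3 + (X + 57) = -3 + (57 + X) = 54 + X)
W(B, q) = -2*B*(5 + B) (W(B, q) = -2*(5 + B)*B = -2*B*(5 + B))
Y = -422 (Y = -6 + 2*(-2*8*(5 + 8)) = -6 + 2*(-2*8*13) = -6 + 2*(-208) = -6 - 416 = -422)
y = 71 (y = -32 + 103 = 71)
c(s, g) = -3 + g + s (c(s, g) = -3 + (s + g)*1 = -3 + (g + s)*1 = -3 + (g + s) = -3 + g + s)
p(-50) - c(y, Y) = (54 - 50) - (-3 - 422 + 71) = 4 - 1*(-354) = 4 + 354 = 358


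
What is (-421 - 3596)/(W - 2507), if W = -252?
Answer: 4017/2759 ≈ 1.4560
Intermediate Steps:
(-421 - 3596)/(W - 2507) = (-421 - 3596)/(-252 - 2507) = -4017/(-2759) = -4017*(-1/2759) = 4017/2759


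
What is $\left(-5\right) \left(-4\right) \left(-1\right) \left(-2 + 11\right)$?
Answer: $-180$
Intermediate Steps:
$\left(-5\right) \left(-4\right) \left(-1\right) \left(-2 + 11\right) = 20 \left(-1\right) 9 = \left(-20\right) 9 = -180$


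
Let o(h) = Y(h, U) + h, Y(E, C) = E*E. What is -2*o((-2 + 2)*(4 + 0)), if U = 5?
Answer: 0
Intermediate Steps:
Y(E, C) = E²
o(h) = h + h² (o(h) = h² + h = h + h²)
-2*o((-2 + 2)*(4 + 0)) = -2*(-2 + 2)*(4 + 0)*(1 + (-2 + 2)*(4 + 0)) = -2*0*4*(1 + 0*4) = -0*(1 + 0) = -0 = -2*0 = 0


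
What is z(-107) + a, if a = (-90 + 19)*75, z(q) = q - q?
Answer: -5325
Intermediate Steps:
z(q) = 0
a = -5325 (a = -71*75 = -5325)
z(-107) + a = 0 - 5325 = -5325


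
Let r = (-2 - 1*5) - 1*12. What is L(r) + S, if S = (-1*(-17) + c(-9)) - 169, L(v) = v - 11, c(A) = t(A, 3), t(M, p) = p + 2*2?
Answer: -175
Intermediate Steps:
t(M, p) = 4 + p (t(M, p) = p + 4 = 4 + p)
c(A) = 7 (c(A) = 4 + 3 = 7)
r = -19 (r = (-2 - 5) - 12 = -7 - 12 = -19)
L(v) = -11 + v
S = -145 (S = (-1*(-17) + 7) - 169 = (17 + 7) - 169 = 24 - 169 = -145)
L(r) + S = (-11 - 19) - 145 = -30 - 145 = -175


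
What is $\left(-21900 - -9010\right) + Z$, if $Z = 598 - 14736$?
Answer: $-27028$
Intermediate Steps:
$Z = -14138$
$\left(-21900 - -9010\right) + Z = \left(-21900 - -9010\right) - 14138 = \left(-21900 + 9010\right) - 14138 = -12890 - 14138 = -27028$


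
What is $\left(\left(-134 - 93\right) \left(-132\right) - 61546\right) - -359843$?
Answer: $328261$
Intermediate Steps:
$\left(\left(-134 - 93\right) \left(-132\right) - 61546\right) - -359843 = \left(\left(-227\right) \left(-132\right) - 61546\right) + 359843 = \left(29964 - 61546\right) + 359843 = -31582 + 359843 = 328261$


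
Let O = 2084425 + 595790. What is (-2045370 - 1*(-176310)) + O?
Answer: 811155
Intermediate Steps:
O = 2680215
(-2045370 - 1*(-176310)) + O = (-2045370 - 1*(-176310)) + 2680215 = (-2045370 + 176310) + 2680215 = -1869060 + 2680215 = 811155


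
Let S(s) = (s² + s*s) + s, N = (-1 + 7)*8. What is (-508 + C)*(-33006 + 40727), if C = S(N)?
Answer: 32026708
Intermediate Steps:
N = 48 (N = 6*8 = 48)
S(s) = s + 2*s² (S(s) = (s² + s²) + s = 2*s² + s = s + 2*s²)
C = 4656 (C = 48*(1 + 2*48) = 48*(1 + 96) = 48*97 = 4656)
(-508 + C)*(-33006 + 40727) = (-508 + 4656)*(-33006 + 40727) = 4148*7721 = 32026708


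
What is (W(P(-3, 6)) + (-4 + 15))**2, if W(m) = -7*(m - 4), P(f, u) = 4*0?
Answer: 1521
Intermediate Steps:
P(f, u) = 0
W(m) = 28 - 7*m (W(m) = -7*(-4 + m) = 28 - 7*m)
(W(P(-3, 6)) + (-4 + 15))**2 = ((28 - 7*0) + (-4 + 15))**2 = ((28 + 0) + 11)**2 = (28 + 11)**2 = 39**2 = 1521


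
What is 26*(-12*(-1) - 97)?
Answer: -2210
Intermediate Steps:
26*(-12*(-1) - 97) = 26*(12 - 97) = 26*(-85) = -2210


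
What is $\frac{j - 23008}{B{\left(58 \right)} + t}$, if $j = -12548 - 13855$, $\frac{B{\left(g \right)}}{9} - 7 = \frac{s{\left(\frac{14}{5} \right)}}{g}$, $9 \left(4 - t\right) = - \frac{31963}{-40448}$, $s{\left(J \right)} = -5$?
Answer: $- \frac{521628369408}{698196529} \approx -747.11$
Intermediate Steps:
$t = \frac{1424165}{364032}$ ($t = 4 - \frac{\left(-31963\right) \frac{1}{-40448}}{9} = 4 - \frac{\left(-31963\right) \left(- \frac{1}{40448}\right)}{9} = 4 - \frac{31963}{364032} = \frac{1424165}{364032} \approx 3.9122$)
$B{\left(g \right)} = 63 - \frac{45}{g}$ ($B{\left(g \right)} = 63 + 9 \left(- \frac{5}{g}\right) = 63 - \frac{45}{g}$)
$j = -26403$ ($j = -12548 - 13855 = -26403$)
$\frac{j - 23008}{B{\left(58 \right)} + t} = \frac{-26403 - 23008}{\left(63 - \frac{45}{58}\right) + \frac{1424165}{364032}} = - \frac{49411}{\left(63 - \frac{45}{58}\right) + \frac{1424165}{364032}} = - \frac{49411}{\frac{3609}{58} + \frac{1424165}{364032}} = - \frac{49411}{\frac{698196529}{10556928}} = \left(-49411\right) \frac{10556928}{698196529} = - \frac{521628369408}{698196529}$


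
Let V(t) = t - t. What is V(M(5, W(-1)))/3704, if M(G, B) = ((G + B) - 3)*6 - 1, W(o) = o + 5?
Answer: 0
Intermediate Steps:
W(o) = 5 + o
M(G, B) = -19 + 6*B + 6*G (M(G, B) = ((B + G) - 3)*6 - 1 = (-3 + B + G)*6 - 1 = (-18 + 6*B + 6*G) - 1 = -19 + 6*B + 6*G)
V(t) = 0
V(M(5, W(-1)))/3704 = 0/3704 = 0*(1/3704) = 0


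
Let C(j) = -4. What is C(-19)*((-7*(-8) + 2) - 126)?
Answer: 272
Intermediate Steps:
C(-19)*((-7*(-8) + 2) - 126) = -4*((-7*(-8) + 2) - 126) = -4*((56 + 2) - 126) = -4*(58 - 126) = -4*(-68) = 272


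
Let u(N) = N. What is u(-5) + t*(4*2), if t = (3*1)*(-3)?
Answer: -77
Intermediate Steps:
t = -9 (t = 3*(-3) = -9)
u(-5) + t*(4*2) = -5 - 36*2 = -5 - 9*8 = -5 - 72 = -77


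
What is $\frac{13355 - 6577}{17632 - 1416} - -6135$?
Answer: $\frac{49745969}{8108} \approx 6135.4$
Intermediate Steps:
$\frac{13355 - 6577}{17632 - 1416} - -6135 = \frac{6778}{16216} + 6135 = 6778 \cdot \frac{1}{16216} + 6135 = \frac{3389}{8108} + 6135 = \frac{49745969}{8108}$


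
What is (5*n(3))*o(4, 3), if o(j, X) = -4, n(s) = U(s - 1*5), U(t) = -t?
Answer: -40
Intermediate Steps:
n(s) = 5 - s (n(s) = -(s - 1*5) = -(s - 5) = -(-5 + s) = 5 - s)
(5*n(3))*o(4, 3) = (5*(5 - 1*3))*(-4) = (5*(5 - 3))*(-4) = (5*2)*(-4) = 10*(-4) = -40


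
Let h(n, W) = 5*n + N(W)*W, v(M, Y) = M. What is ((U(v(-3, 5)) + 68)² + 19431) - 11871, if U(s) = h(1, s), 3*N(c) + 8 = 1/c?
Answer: 127576/9 ≈ 14175.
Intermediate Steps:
N(c) = -8/3 + 1/(3*c)
h(n, W) = ⅓ + 5*n - 8*W/3 (h(n, W) = 5*n + ((1 - 8*W)/(3*W))*W = 5*n + (⅓ - 8*W/3) = ⅓ + 5*n - 8*W/3)
U(s) = 16/3 - 8*s/3 (U(s) = ⅓ + 5*1 - 8*s/3 = ⅓ + 5 - 8*s/3 = 16/3 - 8*s/3)
((U(v(-3, 5)) + 68)² + 19431) - 11871 = (((16/3 - 8/3*(-3)) + 68)² + 19431) - 11871 = (((16/3 + 8) + 68)² + 19431) - 11871 = ((40/3 + 68)² + 19431) - 11871 = ((244/3)² + 19431) - 11871 = (59536/9 + 19431) - 11871 = 234415/9 - 11871 = 127576/9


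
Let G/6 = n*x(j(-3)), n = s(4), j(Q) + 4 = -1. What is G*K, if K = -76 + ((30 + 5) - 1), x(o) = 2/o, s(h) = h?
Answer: 2016/5 ≈ 403.20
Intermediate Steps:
j(Q) = -5 (j(Q) = -4 - 1 = -5)
n = 4
G = -48/5 (G = 6*(4*(2/(-5))) = 6*(4*(2*(-1/5))) = 6*(4*(-2/5)) = 6*(-8/5) = -48/5 ≈ -9.6000)
K = -42 (K = -76 + (35 - 1) = -76 + 34 = -42)
G*K = -48/5*(-42) = 2016/5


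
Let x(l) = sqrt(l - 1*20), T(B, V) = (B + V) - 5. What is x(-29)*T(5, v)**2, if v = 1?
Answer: 7*I ≈ 7.0*I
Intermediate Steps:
T(B, V) = -5 + B + V
x(l) = sqrt(-20 + l) (x(l) = sqrt(l - 20) = sqrt(-20 + l))
x(-29)*T(5, v)**2 = sqrt(-20 - 29)*(-5 + 5 + 1)**2 = sqrt(-49)*1**2 = (7*I)*1 = 7*I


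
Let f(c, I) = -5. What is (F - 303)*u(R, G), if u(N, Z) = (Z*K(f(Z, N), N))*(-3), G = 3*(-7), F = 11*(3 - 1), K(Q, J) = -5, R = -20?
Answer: 88515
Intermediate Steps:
F = 22 (F = 11*2 = 22)
G = -21
u(N, Z) = 15*Z (u(N, Z) = (Z*(-5))*(-3) = -5*Z*(-3) = 15*Z)
(F - 303)*u(R, G) = (22 - 303)*(15*(-21)) = -281*(-315) = 88515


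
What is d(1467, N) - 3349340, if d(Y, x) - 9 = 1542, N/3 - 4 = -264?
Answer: -3347789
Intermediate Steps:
N = -780 (N = 12 + 3*(-264) = 12 - 792 = -780)
d(Y, x) = 1551 (d(Y, x) = 9 + 1542 = 1551)
d(1467, N) - 3349340 = 1551 - 3349340 = -3347789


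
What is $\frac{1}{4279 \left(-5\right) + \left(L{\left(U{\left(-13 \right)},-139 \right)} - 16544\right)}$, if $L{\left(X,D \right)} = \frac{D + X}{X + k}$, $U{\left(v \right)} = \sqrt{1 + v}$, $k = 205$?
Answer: $\frac{- 2 \sqrt{3} + 205 i}{2 \left(- 3888817 i + 37938 \sqrt{3}\right)} \approx -2.6358 \cdot 10^{-5} - 1.9694 \cdot 10^{-11} i$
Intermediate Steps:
$L{\left(X,D \right)} = \frac{D + X}{205 + X}$ ($L{\left(X,D \right)} = \frac{D + X}{X + 205} = \frac{D + X}{205 + X}$)
$\frac{1}{4279 \left(-5\right) + \left(L{\left(U{\left(-13 \right)},-139 \right)} - 16544\right)} = \frac{1}{4279 \left(-5\right) + \left(\frac{-139 + \sqrt{1 - 13}}{205 + \sqrt{1 - 13}} - 16544\right)} = \frac{1}{-21395 - \left(16544 - \frac{-139 + \sqrt{-12}}{205 + \sqrt{-12}}\right)} = \frac{1}{-21395 - \left(16544 - \frac{-139 + 2 i \sqrt{3}}{205 + 2 i \sqrt{3}}\right)} = \frac{1}{-37939 + \frac{-139 + 2 i \sqrt{3}}{205 + 2 i \sqrt{3}}}$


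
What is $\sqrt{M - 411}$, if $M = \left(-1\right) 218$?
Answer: $i \sqrt{629} \approx 25.08 i$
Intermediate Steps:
$M = -218$
$\sqrt{M - 411} = \sqrt{-218 - 411} = \sqrt{-629} = i \sqrt{629}$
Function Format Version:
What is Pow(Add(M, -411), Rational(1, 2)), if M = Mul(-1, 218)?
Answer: Mul(I, Pow(629, Rational(1, 2))) ≈ Mul(25.080, I)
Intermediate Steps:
M = -218
Pow(Add(M, -411), Rational(1, 2)) = Pow(Add(-218, -411), Rational(1, 2)) = Pow(-629, Rational(1, 2)) = Mul(I, Pow(629, Rational(1, 2)))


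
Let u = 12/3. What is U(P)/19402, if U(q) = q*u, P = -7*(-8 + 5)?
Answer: 42/9701 ≈ 0.0043295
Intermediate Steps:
u = 4 (u = 12*(⅓) = 4)
P = 21 (P = -7*(-3) = 21)
U(q) = 4*q (U(q) = q*4 = 4*q)
U(P)/19402 = (4*21)/19402 = 84*(1/19402) = 42/9701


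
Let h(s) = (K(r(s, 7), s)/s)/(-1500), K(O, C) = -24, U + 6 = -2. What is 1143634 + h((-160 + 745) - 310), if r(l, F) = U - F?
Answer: 39312418752/34375 ≈ 1.1436e+6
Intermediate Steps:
U = -8 (U = -6 - 2 = -8)
r(l, F) = -8 - F
h(s) = 2/(125*s) (h(s) = -24/s/(-1500) = -24/s*(-1/1500) = 2/(125*s))
1143634 + h((-160 + 745) - 310) = 1143634 + 2/(125*((-160 + 745) - 310)) = 1143634 + 2/(125*(585 - 310)) = 1143634 + (2/125)/275 = 1143634 + (2/125)*(1/275) = 1143634 + 2/34375 = 39312418752/34375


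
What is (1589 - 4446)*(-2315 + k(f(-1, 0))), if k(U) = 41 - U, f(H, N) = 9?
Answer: 6522531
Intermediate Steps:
(1589 - 4446)*(-2315 + k(f(-1, 0))) = (1589 - 4446)*(-2315 + (41 - 1*9)) = -2857*(-2315 + (41 - 9)) = -2857*(-2315 + 32) = -2857*(-2283) = 6522531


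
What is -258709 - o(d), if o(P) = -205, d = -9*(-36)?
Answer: -258504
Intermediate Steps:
d = 324
-258709 - o(d) = -258709 - 1*(-205) = -258709 + 205 = -258504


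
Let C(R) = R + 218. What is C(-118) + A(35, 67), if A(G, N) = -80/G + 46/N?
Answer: 46150/469 ≈ 98.401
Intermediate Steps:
C(R) = 218 + R
C(-118) + A(35, 67) = (218 - 118) + (-80/35 + 46/67) = 100 + (-80*1/35 + 46*(1/67)) = 100 + (-16/7 + 46/67) = 100 - 750/469 = 46150/469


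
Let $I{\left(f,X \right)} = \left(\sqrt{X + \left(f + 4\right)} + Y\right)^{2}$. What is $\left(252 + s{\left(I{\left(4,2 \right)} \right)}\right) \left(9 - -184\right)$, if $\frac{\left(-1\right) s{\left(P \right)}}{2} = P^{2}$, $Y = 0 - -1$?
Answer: $-13510 - 16984 \sqrt{10} \approx -67218.0$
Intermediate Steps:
$Y = 1$ ($Y = 0 + 1 = 1$)
$I{\left(f,X \right)} = \left(1 + \sqrt{4 + X + f}\right)^{2}$ ($I{\left(f,X \right)} = \left(\sqrt{X + \left(f + 4\right)} + 1\right)^{2} = \left(\sqrt{X + \left(4 + f\right)} + 1\right)^{2} = \left(\sqrt{4 + X + f} + 1\right)^{2} = \left(1 + \sqrt{4 + X + f}\right)^{2}$)
$s{\left(P \right)} = - 2 P^{2}$
$\left(252 + s{\left(I{\left(4,2 \right)} \right)}\right) \left(9 - -184\right) = \left(252 - 2 \left(\left(1 + \sqrt{4 + 2 + 4}\right)^{2}\right)^{2}\right) \left(9 - -184\right) = \left(252 - 2 \left(\left(1 + \sqrt{10}\right)^{2}\right)^{2}\right) \left(9 + 184\right) = \left(252 - 2 \left(1 + \sqrt{10}\right)^{4}\right) 193 = 48636 - 386 \left(1 + \sqrt{10}\right)^{4}$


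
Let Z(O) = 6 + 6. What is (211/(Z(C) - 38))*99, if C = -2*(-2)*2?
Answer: -20889/26 ≈ -803.42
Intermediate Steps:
C = 8 (C = 4*2 = 8)
Z(O) = 12
(211/(Z(C) - 38))*99 = (211/(12 - 38))*99 = (211/(-26))*99 = -1/26*211*99 = -211/26*99 = -20889/26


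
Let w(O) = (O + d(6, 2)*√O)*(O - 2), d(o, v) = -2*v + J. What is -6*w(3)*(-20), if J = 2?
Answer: 360 - 240*√3 ≈ -55.692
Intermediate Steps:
d(o, v) = 2 - 2*v (d(o, v) = -2*v + 2 = 2 - 2*v)
w(O) = (-2 + O)*(O - 2*√O) (w(O) = (O + (2 - 2*2)*√O)*(O - 2) = (O + (2 - 4)*√O)*(-2 + O) = (O - 2*√O)*(-2 + O) = (-2 + O)*(O - 2*√O))
-6*w(3)*(-20) = -6*(3² - 2*3 - 6*√3 + 4*√3)*(-20) = -6*(9 - 6 - 6*√3 + 4*√3)*(-20) = -6*(3 - 2*√3)*(-20) = (-18 + 12*√3)*(-20) = 360 - 240*√3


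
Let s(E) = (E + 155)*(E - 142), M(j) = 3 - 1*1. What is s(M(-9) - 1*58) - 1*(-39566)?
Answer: 19964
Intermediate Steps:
M(j) = 2 (M(j) = 3 - 1 = 2)
s(E) = (-142 + E)*(155 + E) (s(E) = (155 + E)*(-142 + E) = (-142 + E)*(155 + E))
s(M(-9) - 1*58) - 1*(-39566) = (-22010 + (2 - 1*58)**2 + 13*(2 - 1*58)) - 1*(-39566) = (-22010 + (2 - 58)**2 + 13*(2 - 58)) + 39566 = (-22010 + (-56)**2 + 13*(-56)) + 39566 = (-22010 + 3136 - 728) + 39566 = -19602 + 39566 = 19964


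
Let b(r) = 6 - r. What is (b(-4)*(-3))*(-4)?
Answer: 120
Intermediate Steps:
(b(-4)*(-3))*(-4) = ((6 - 1*(-4))*(-3))*(-4) = ((6 + 4)*(-3))*(-4) = (10*(-3))*(-4) = -30*(-4) = 120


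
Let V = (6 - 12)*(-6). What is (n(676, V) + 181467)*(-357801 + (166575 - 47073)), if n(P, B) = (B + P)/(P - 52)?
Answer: -1124335589995/26 ≈ -4.3244e+10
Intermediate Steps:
V = 36 (V = -6*(-6) = 36)
n(P, B) = (B + P)/(-52 + P)
(n(676, V) + 181467)*(-357801 + (166575 - 47073)) = ((36 + 676)/(-52 + 676) + 181467)*(-357801 + (166575 - 47073)) = (712/624 + 181467)*(-357801 + 119502) = ((1/624)*712 + 181467)*(-238299) = (89/78 + 181467)*(-238299) = (14154515/78)*(-238299) = -1124335589995/26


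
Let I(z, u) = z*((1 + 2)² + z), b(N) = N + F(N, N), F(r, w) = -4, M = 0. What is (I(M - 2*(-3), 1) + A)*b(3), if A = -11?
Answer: -79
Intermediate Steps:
b(N) = -4 + N (b(N) = N - 4 = -4 + N)
I(z, u) = z*(9 + z) (I(z, u) = z*(3² + z) = z*(9 + z))
(I(M - 2*(-3), 1) + A)*b(3) = ((0 - 2*(-3))*(9 + (0 - 2*(-3))) - 11)*(-4 + 3) = ((0 + 6)*(9 + (0 + 6)) - 11)*(-1) = (6*(9 + 6) - 11)*(-1) = (6*15 - 11)*(-1) = (90 - 11)*(-1) = 79*(-1) = -79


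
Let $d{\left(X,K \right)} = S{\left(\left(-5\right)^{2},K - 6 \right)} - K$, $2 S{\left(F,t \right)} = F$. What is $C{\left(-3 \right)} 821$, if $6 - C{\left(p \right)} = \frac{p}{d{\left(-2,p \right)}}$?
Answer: $\frac{157632}{31} \approx 5084.9$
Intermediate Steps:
$S{\left(F,t \right)} = \frac{F}{2}$
$d{\left(X,K \right)} = \frac{25}{2} - K$ ($d{\left(X,K \right)} = \frac{\left(-5\right)^{2}}{2} - K = \frac{1}{2} \cdot 25 - K = \frac{25}{2} - K$)
$C{\left(p \right)} = 6 - \frac{p}{\frac{25}{2} - p}$
$C{\left(-3 \right)} 821 = \frac{2 \left(-75 + 7 \left(-3\right)\right)}{-25 + 2 \left(-3\right)} 821 = \frac{2 \left(-75 - 21\right)}{-25 - 6} \cdot 821 = 2 \frac{1}{-31} \left(-96\right) 821 = 2 \left(- \frac{1}{31}\right) \left(-96\right) 821 = \frac{192}{31} \cdot 821 = \frac{157632}{31}$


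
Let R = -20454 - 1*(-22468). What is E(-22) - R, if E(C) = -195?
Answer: -2209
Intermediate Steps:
R = 2014 (R = -20454 + 22468 = 2014)
E(-22) - R = -195 - 1*2014 = -195 - 2014 = -2209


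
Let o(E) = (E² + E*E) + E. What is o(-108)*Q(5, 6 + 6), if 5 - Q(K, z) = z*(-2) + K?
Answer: 557280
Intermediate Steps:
o(E) = E + 2*E² (o(E) = (E² + E²) + E = 2*E² + E = E + 2*E²)
Q(K, z) = 5 - K + 2*z (Q(K, z) = 5 - (z*(-2) + K) = 5 - (-2*z + K) = 5 - (K - 2*z) = 5 + (-K + 2*z) = 5 - K + 2*z)
o(-108)*Q(5, 6 + 6) = (-108*(1 + 2*(-108)))*(5 - 1*5 + 2*(6 + 6)) = (-108*(1 - 216))*(5 - 5 + 2*12) = (-108*(-215))*(5 - 5 + 24) = 23220*24 = 557280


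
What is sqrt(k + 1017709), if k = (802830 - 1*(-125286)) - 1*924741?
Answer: 2*sqrt(255271) ≈ 1010.5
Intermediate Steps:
k = 3375 (k = (802830 + 125286) - 924741 = 928116 - 924741 = 3375)
sqrt(k + 1017709) = sqrt(3375 + 1017709) = sqrt(1021084) = 2*sqrt(255271)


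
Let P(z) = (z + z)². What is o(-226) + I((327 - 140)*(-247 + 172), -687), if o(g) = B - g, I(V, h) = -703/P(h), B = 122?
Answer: 656980145/1887876 ≈ 348.00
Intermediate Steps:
P(z) = 4*z² (P(z) = (2*z)² = 4*z²)
I(V, h) = -703/(4*h²) (I(V, h) = -703*1/(4*h²) = -703/(4*h²))
o(g) = 122 - g
o(-226) + I((327 - 140)*(-247 + 172), -687) = (122 - 1*(-226)) - 703/4/(-687)² = (122 + 226) - 703/4*1/471969 = 348 - 703/1887876 = 656980145/1887876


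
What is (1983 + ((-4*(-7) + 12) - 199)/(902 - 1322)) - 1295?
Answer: 96373/140 ≈ 688.38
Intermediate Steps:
(1983 + ((-4*(-7) + 12) - 199)/(902 - 1322)) - 1295 = (1983 + ((28 + 12) - 199)/(-420)) - 1295 = (1983 + (40 - 199)*(-1/420)) - 1295 = (1983 - 159*(-1/420)) - 1295 = (1983 + 53/140) - 1295 = 277673/140 - 1295 = 96373/140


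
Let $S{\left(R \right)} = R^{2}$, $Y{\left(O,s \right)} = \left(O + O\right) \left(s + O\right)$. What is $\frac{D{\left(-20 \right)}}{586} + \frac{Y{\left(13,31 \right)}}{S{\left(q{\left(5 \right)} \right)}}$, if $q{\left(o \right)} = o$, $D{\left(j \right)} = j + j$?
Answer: $\frac{334692}{7325} \approx 45.692$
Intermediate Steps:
$Y{\left(O,s \right)} = 2 O \left(O + s\right)$
$D{\left(j \right)} = 2 j$
$\frac{D{\left(-20 \right)}}{586} + \frac{Y{\left(13,31 \right)}}{S{\left(q{\left(5 \right)} \right)}} = \frac{2 \left(-20\right)}{586} + \frac{2 \cdot 13 \left(13 + 31\right)}{5^{2}} = \left(-40\right) \frac{1}{586} + \frac{2 \cdot 13 \cdot 44}{25} = - \frac{20}{293} + 1144 \cdot \frac{1}{25} = - \frac{20}{293} + \frac{1144}{25} = \frac{334692}{7325}$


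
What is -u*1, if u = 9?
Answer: -9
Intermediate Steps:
-u*1 = -1*9*1 = -9*1 = -9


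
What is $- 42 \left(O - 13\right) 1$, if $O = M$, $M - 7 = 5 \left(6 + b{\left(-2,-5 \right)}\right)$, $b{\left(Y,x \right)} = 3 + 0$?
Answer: $-1638$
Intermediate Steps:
$b{\left(Y,x \right)} = 3$
$M = 52$ ($M = 7 + 5 \left(6 + 3\right) = 7 + 5 \cdot 9 = 7 + 45 = 52$)
$O = 52$
$- 42 \left(O - 13\right) 1 = - 42 \left(52 - 13\right) 1 = \left(-42\right) 39 \cdot 1 = \left(-1638\right) 1 = -1638$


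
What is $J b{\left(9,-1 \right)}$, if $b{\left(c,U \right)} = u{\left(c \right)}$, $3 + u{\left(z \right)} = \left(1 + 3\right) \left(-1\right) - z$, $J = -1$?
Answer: $16$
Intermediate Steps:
$u{\left(z \right)} = -7 - z$ ($u{\left(z \right)} = -3 - \left(z - \left(1 + 3\right) \left(-1\right)\right) = -3 - \left(4 + z\right) = -7 - z$)
$b{\left(c,U \right)} = -7 - c$
$J b{\left(9,-1 \right)} = - (-7 - 9) = \left(-1\right) \left(-16\right) = 16$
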